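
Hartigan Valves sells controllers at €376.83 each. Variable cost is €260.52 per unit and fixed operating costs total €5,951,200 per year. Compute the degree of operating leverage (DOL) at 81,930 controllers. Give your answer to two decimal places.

At 81,930 units, contribution = 81,930 × €116.31 = €9,529,278.30.
EBIT = €9,529,278.30 − €5,951,200 = €3,578,078.30.
So DOL = total CM / EBIT = €9,529,278.30 / €3,578,078.30 = 2.6632.

2.66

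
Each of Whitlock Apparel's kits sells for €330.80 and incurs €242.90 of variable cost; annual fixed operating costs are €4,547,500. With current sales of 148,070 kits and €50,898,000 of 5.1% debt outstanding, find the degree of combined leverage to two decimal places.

2.22

Total contribution margin = 148,070 × €87.90 = €13,015,353.00.
EBIT = €13,015,353.00 − €4,547,500 = €8,467,853.00. Interest = €2,595,798.00, so EBIT − I = €5,872,055.00.
DCL = contribution ÷ (EBIT − I) = €13,015,353.00 ÷ €5,872,055.00 = 2.2165.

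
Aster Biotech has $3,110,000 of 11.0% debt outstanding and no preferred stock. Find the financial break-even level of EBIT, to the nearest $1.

$342,100

Annual interest = 11.0% × $3,110,000 = $342,100.00.
With no preferred dividends, EPS = 0 when EBIT exactly covers interest, so the financial break-even EBIT is $342,100.00.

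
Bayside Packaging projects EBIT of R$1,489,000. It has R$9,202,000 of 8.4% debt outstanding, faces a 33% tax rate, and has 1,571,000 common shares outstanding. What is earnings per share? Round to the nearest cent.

Interest = R$772,968.00, so EBT = R$1,489,000 − R$772,968.00 = R$716,032.00.
After tax at 33%: net income = R$716,032.00 × 0.67 = R$479,741.44.
EPS = R$479,741.44 ÷ 1,571,000 = R$0.31.

R$0.31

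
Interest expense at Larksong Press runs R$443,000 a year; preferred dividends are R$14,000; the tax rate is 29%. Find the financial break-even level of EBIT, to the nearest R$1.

Preferred dividends are paid after tax, so their pre-tax equivalent is R$14,000 ÷ (1 − 0.29) = R$19,718.31.
Financial break-even EBIT = interest + D_p ÷ (1 − t) = R$443,000 + R$19,718.31 = R$462,718.31.

R$462,718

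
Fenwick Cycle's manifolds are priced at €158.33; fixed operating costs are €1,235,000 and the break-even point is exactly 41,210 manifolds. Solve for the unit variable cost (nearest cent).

€128.36

At break-even, FC = Q × (P − VC), so P − VC = €1,235,000 ÷ 41,210 = €29.9685.
Hence VC = price − CM = €158.33 − €29.9685 = €128.36.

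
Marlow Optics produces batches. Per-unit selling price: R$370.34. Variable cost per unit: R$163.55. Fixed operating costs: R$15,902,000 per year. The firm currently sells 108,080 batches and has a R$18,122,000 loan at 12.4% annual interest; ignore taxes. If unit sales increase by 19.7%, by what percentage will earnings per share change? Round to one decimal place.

+104.8%

Contribution at this volume is 108,080 × R$206.79 = R$22,349,863.20.
EBIT = R$22,349,863.20 − R$15,902,000 = R$6,447,863.20.
After interest of R$2,247,128.00, pre-tax earnings = R$4,200,735.20.
DCL = total CM / (EBIT − I) = R$22,349,863.20 / R$4,200,735.20 = 5.3205.
EPS therefore changes by 5.3205 × (+19.7%) = +104.8%.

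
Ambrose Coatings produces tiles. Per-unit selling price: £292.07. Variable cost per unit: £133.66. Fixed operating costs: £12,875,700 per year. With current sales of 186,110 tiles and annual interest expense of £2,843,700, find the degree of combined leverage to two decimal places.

2.14

Contribution at this volume is 186,110 × £158.41 = £29,481,685.10.
Operating income = contribution − fixed costs = £29,481,685.10 − £12,875,700 = £16,605,985.10. Interest = £2,843,700.00, so EBIT − I = £13,762,285.10.
DCL = contribution ÷ (EBIT − I) = £29,481,685.10 ÷ £13,762,285.10 = 2.1422.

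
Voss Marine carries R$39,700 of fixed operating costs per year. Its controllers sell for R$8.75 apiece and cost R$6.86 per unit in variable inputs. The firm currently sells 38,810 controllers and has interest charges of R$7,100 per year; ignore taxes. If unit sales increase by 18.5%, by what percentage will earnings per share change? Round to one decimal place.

+51.1%

Contribution at this volume is 38,810 × R$1.89 = R$73,350.90.
Subtracting fixed costs: EBIT = R$73,350.90 − R$39,700 = R$33,650.90.
Interest = R$7,100.00, so EBIT − I = R$26,550.90.
DCL = total CM / (EBIT − I) = R$73,350.90 / R$26,550.90 = 2.7627.
%ΔEPS = DCL × %ΔSales = 2.7627 × +18.5% = +51.1%.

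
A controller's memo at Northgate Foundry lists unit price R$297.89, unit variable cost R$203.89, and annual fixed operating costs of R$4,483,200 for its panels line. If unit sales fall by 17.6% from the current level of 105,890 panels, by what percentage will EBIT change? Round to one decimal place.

-32.0%

At 105,890 units, contribution = 105,890 × R$94.00 = R$9,953,660.00.
EBIT = R$9,953,660.00 − R$4,483,200 = R$5,470,460.00.
DOL = contribution ÷ EBIT = R$9,953,660.00 ÷ R$5,470,460.00 = 1.8195.
So EBIT moves 1.8195 × (-17.6%) = -32.0%.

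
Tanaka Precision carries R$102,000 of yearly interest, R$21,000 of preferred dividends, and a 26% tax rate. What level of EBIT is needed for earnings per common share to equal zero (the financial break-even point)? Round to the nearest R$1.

Preferred dividends are paid after tax, so their pre-tax equivalent is R$21,000 ÷ (1 − 0.26) = R$28,378.38.
EPS = 0 when EBIT covers interest plus the pre-tax preferred burden: R$102,000 + R$28,378.38 = R$130,378.38.

R$130,378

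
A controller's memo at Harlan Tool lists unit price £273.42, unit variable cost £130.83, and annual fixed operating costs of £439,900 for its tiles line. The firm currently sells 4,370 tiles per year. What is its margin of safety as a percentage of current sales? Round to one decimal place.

Contribution margin per unit = £273.42 − £130.83 = £142.59. Break-even units = £439,900 ÷ £142.59 = 3,085.07; break-even revenue = 3,085.07 × £273.42 = £843,519.59.
Actual sales revenue = 4,370 × £273.42 = £1,194,845.40.
Margin of safety = (£1,194,845.40 − £843,519.59) ÷ £1,194,845.40 = 29.4%.

29.4%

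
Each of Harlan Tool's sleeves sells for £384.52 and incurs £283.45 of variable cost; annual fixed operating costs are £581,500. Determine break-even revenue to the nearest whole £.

CM per unit = £384.52 − £283.45 = £101.07; CM ratio = £101.07 / £384.52 = 0.2628.
Break-even sales = FC ÷ CM ratio = £581,500 × £384.52 / £101.07 = £2,212,312.

£2,212,312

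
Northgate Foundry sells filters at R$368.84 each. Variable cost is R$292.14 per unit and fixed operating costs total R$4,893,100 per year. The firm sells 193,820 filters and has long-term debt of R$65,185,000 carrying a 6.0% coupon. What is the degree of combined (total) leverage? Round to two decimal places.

Contribution at this volume is 193,820 × R$76.70 = R$14,865,994.00.
Operating income = contribution − fixed costs = R$14,865,994.00 − R$4,893,100 = R$9,972,894.00. Interest = R$3,911,100.00.
DOL = R$14,865,994.00 ÷ R$9,972,894.00 = 1.4906; DFL = R$9,972,894.00 ÷ R$6,061,794.00 = 1.6452.
DCL = DOL × DFL = 1.4906 × 1.6452 = 2.4523.

2.45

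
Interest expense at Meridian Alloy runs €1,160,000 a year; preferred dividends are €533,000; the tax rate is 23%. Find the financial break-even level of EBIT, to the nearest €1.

€1,852,208

Preferred dividends are paid after tax, so their pre-tax equivalent is €533,000 ÷ (1 − 0.23) = €692,207.79.
Financial break-even EBIT = interest + D_p ÷ (1 − t) = €1,160,000 + €692,207.79 = €1,852,207.79.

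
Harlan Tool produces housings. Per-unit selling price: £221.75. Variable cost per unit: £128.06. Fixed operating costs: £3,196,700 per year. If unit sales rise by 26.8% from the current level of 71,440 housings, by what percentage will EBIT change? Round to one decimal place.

+51.3%

Contribution at this volume is 71,440 × £93.69 = £6,693,213.60.
Operating income = contribution − fixed costs = £6,693,213.60 − £3,196,700 = £3,496,513.60.
DOL = contribution ÷ EBIT = £6,693,213.60 ÷ £3,496,513.60 = 1.9143.
%ΔEBIT = DOL × %ΔSales = 1.9143 × +26.8% = +51.3%.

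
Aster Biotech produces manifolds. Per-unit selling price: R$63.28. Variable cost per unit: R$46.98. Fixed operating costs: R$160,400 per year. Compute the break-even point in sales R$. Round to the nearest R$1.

R$622,706

CM per unit = R$63.28 − R$46.98 = R$16.30; CM ratio = R$16.30 / R$63.28 = 0.2576.
Break-even revenue = fixed costs × price ÷ CM = R$160,400 × R$63.28 ÷ R$16.30 = R$622,706.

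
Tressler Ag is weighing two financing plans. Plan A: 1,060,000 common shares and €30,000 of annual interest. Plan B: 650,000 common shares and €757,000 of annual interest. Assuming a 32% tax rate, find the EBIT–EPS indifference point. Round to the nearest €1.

At indifference, (EBIT − 30,000)(1 − t)/1,060,000 = (EBIT − 757,000)(1 − t)/650,000.
The (1 − t) factor cancels: (EBIT − 30,000) × 650,000 = (EBIT − 757,000) × 1,060,000.
Solving, EBIT = (757,000·1,060,000 − 30,000·650,000) / (1,060,000 − 650,000) = 782,920,000,000 / 410,000 = 1,909,560.98.

€1,909,561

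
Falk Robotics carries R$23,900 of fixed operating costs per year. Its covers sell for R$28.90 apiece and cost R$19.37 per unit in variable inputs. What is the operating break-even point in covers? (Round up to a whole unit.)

Contribution margin per unit = R$28.90 − R$19.37 = R$9.53.
Break-even volume = fixed costs ÷ CM per unit = R$23,900 ÷ R$9.53 = 2,507.87, so 2,508 covers.

2,508 covers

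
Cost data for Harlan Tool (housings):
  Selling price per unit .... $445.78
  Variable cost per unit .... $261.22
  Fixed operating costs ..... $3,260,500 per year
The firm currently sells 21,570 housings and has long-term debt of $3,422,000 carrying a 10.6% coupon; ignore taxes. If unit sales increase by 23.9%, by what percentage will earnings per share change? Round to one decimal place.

+266.0%

At 21,570 units, contribution = 21,570 × $184.56 = $3,980,959.20.
Subtracting fixed costs: EBIT = $3,980,959.20 − $3,260,500 = $720,459.20.
Interest = $362,732.00, so EBIT − I = $357,727.20.
Degree of combined leverage = contribution ÷ (EBIT − I) = $3,980,959.20 ÷ $357,727.20 = 11.1285.
%ΔEPS = DCL × %ΔSales = 11.1285 × +23.9% = +266.0%.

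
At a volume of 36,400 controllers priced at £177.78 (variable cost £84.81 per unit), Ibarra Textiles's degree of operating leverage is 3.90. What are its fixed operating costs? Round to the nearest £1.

Contribution at this volume is 36,400 × £92.97 = £3,384,108.00.
Since DOL = CM ÷ EBIT, EBIT = £3,384,108.00 ÷ 3.90 = £867,720.00.
And FC = contribution − EBIT = £3,384,108.00 − £867,720.00 = £2,516,388.

£2,516,388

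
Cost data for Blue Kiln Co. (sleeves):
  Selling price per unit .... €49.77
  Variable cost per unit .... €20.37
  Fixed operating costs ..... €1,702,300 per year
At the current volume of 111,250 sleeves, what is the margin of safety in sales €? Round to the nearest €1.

Each unit contributes €49.77 − €20.37 = €29.40. Break-even units = €1,702,300 ÷ €29.40 = 57,901.36; break-even revenue = 57,901.36 × €49.77 = €2,881,750.71.
Actual sales revenue = 111,250 × €49.77 = €5,536,912.50.
Margin of safety = €5,536,912.50 − €2,881,750.71 = €2,655,162.

€2,655,162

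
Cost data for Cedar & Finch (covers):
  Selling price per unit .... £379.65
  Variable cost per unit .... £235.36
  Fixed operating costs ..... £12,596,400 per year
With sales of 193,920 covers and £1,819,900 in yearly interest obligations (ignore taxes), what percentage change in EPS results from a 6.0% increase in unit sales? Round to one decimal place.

+12.4%

At 193,920 units, contribution = 193,920 × £144.29 = £27,980,716.80.
Subtracting fixed costs: EBIT = £27,980,716.80 − £12,596,400 = £15,384,316.80.
Interest = £1,819,900.00, so EBIT − I = £13,564,416.80.
DCL = total CM / (EBIT − I) = £27,980,716.80 / £13,564,416.80 = 2.0628.
EPS therefore changes by 2.0628 × (+6.0%) = +12.4%.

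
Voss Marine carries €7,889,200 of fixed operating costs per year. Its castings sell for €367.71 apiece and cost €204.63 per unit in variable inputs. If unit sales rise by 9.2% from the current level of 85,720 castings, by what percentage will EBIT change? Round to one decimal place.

At 85,720 units, contribution = 85,720 × €163.08 = €13,979,217.60.
Subtracting fixed costs: EBIT = €13,979,217.60 − €7,889,200 = €6,090,017.60.
Degree of operating leverage = €13,979,217.60 / €6,090,017.60 = 2.2954.
So EBIT moves 2.2954 × (+9.2%) = +21.1%.

+21.1%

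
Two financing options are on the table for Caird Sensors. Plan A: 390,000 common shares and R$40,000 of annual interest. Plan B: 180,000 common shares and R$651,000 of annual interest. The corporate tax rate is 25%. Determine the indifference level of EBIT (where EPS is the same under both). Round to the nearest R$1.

At indifference, (EBIT − 40,000)(1 − t)/390,000 = (EBIT − 651,000)(1 − t)/180,000.
Cancelling (1 − t) and cross-multiplying: 180,000·(EBIT − 40,000) = 390,000·(EBIT − 651,000).
EBIT × (390,000 − 180,000) = 651,000 × 390,000 − 40,000 × 180,000 = 246,690,000,000, so EBIT = 246,690,000,000 ÷ 210,000 = 1,174,714.29.

R$1,174,714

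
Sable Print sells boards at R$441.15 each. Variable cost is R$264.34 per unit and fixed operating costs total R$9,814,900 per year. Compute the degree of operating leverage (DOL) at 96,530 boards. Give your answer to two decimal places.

2.35

Contribution at this volume is 96,530 × R$176.81 = R$17,067,469.30.
Operating income = contribution − fixed costs = R$17,067,469.30 − R$9,814,900 = R$7,252,569.30.
DOL = contribution ÷ EBIT = R$17,067,469.30 ÷ R$7,252,569.30 = 2.3533.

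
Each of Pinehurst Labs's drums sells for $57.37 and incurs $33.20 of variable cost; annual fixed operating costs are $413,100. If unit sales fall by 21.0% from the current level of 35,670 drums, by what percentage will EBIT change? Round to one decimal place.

-40.3%

Contribution at this volume is 35,670 × $24.17 = $862,143.90.
EBIT = $862,143.90 − $413,100 = $449,043.90.
So DOL = total CM / EBIT = $862,143.90 / $449,043.90 = 1.9200.
Operating income changes by 1.9200 × -21.0% = -40.3%.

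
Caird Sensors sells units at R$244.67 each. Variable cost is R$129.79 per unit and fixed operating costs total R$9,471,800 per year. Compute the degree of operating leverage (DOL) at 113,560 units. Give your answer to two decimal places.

3.65

Total contribution margin = 113,560 × R$114.88 = R$13,045,772.80.
EBIT = R$13,045,772.80 − R$9,471,800 = R$3,573,972.80.
DOL = contribution ÷ EBIT = R$13,045,772.80 ÷ R$3,573,972.80 = 3.6502.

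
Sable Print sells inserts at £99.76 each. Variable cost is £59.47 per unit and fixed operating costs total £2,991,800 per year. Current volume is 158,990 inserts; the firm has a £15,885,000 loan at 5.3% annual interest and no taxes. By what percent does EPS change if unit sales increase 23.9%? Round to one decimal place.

Contribution at this volume is 158,990 × £40.29 = £6,405,707.10.
Subtracting fixed costs: EBIT = £6,405,707.10 − £2,991,800 = £3,413,907.10.
Interest = £841,905.00, so EBIT − I = £2,572,002.10.
DCL = total CM / (EBIT − I) = £6,405,707.10 / £2,572,002.10 = 2.4906.
EPS therefore changes by 2.4906 × (+23.9%) = +59.5%.

+59.5%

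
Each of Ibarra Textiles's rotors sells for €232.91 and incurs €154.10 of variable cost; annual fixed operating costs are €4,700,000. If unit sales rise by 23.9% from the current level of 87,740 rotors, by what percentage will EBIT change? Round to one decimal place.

+74.6%

Total contribution margin = 87,740 × €78.81 = €6,914,789.40.
Subtracting fixed costs: EBIT = €6,914,789.40 − €4,700,000 = €2,214,789.40.
Degree of operating leverage = €6,914,789.40 / €2,214,789.40 = 3.1221.
%ΔEBIT = DOL × %ΔSales = 3.1221 × +23.9% = +74.6%.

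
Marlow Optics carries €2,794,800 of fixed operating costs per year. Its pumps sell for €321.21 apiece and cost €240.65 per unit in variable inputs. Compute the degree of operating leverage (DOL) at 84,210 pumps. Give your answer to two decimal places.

1.70

At 84,210 units, contribution = 84,210 × €80.56 = €6,783,957.60.
EBIT = €6,783,957.60 − €2,794,800 = €3,989,157.60.
So DOL = total CM / EBIT = €6,783,957.60 / €3,989,157.60 = 1.7006.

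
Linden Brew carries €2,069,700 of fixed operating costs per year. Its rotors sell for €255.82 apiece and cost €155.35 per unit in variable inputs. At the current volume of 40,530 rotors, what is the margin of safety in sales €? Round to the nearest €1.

€5,098,447

Each unit contributes €255.82 − €155.35 = €100.47. Break-even units = €2,069,700 ÷ €100.47 = 20,600.18; break-even revenue = 20,600.18 × €255.82 = €5,269,937.83.
Current sales = 40,530 × €255.82 = €10,368,384.60.
Margin of safety = €10,368,384.60 − €5,269,937.83 = €5,098,447.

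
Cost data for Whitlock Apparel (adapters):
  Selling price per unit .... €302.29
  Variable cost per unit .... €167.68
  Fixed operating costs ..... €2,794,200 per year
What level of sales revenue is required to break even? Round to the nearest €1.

€6,274,859

Contribution margin per unit = €302.29 − €167.68 = €134.61, a CM ratio of €134.61 ÷ €302.29 = 0.4453.
Break-even revenue = fixed costs × price ÷ CM = €2,794,200 × €302.29 ÷ €134.61 = €6,274,859.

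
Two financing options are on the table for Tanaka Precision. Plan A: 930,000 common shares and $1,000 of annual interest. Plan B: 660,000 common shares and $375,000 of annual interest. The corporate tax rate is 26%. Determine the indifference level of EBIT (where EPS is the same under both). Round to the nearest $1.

Set EPS_A = EPS_B: (EBIT − $1,000)(1 − 0.26) ÷ 930,000 = (EBIT − $375,000)(1 − 0.26) ÷ 660,000.
The (1 − t) factor cancels: (EBIT − 1,000) × 660,000 = (EBIT − 375,000) × 930,000.
Solving, EBIT = (375,000·930,000 − 1,000·660,000) / (930,000 − 660,000) = 348,090,000,000 / 270,000 = 1,289,222.22.

$1,289,222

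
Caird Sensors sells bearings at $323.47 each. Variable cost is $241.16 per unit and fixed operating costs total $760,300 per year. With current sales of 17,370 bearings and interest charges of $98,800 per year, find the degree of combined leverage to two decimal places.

2.51

At 17,370 units, contribution = 17,370 × $82.31 = $1,429,724.70.
EBIT = $1,429,724.70 − $760,300 = $669,424.70. Interest = $98,800.00.
DOL = $1,429,724.70 ÷ $669,424.70 = 2.1358; DFL = $669,424.70 ÷ $570,624.70 = 1.1731.
DCL = DOL × DFL = 2.1358 × 1.1731 = 2.5055.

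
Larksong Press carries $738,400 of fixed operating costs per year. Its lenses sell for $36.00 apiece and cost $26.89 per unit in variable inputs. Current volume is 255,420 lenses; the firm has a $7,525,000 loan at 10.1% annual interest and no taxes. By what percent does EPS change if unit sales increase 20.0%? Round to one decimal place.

At 255,420 units, contribution = 255,420 × $9.11 = $2,326,876.20.
Operating income = contribution − fixed costs = $2,326,876.20 − $738,400 = $1,588,476.20.
Interest = $760,025.00, so EBIT − I = $828,451.20.
DCL = total CM / (EBIT − I) = $2,326,876.20 / $828,451.20 = 2.8087.
EPS therefore changes by 2.8087 × (+20.0%) = +56.2%.

+56.2%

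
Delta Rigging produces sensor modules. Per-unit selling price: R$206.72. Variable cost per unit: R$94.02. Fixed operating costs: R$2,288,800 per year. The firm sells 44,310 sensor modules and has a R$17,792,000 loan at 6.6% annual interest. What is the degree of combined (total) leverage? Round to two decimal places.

Contribution at this volume is 44,310 × R$112.70 = R$4,993,737.00.
EBIT = R$4,993,737.00 − R$2,288,800 = R$2,704,937.00. Interest = R$1,174,272.00.
DOL = R$4,993,737.00 ÷ R$2,704,937.00 = 1.8462; DFL = R$2,704,937.00 ÷ R$1,530,665.00 = 1.7672.
DCL = DOL × DFL = 1.8462 × 1.7672 = 3.2626.

3.26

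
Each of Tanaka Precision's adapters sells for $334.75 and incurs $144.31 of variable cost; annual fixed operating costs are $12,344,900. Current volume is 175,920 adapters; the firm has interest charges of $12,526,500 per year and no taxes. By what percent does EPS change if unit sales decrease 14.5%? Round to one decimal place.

At 175,920 units, contribution = 175,920 × $190.44 = $33,502,204.80.
Operating income = contribution − fixed costs = $33,502,204.80 − $12,344,900 = $21,157,304.80.
Interest = $12,526,500.00, so EBIT − I = $8,630,804.80.
DCL = total CM / (EBIT − I) = $33,502,204.80 / $8,630,804.80 = 3.8817.
%ΔEPS = DCL × %ΔSales = 3.8817 × -14.5% = -56.3%.

-56.3%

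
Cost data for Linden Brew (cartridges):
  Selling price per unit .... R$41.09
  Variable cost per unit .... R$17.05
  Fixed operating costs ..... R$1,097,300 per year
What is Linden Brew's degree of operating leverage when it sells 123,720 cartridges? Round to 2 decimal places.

Total contribution margin = 123,720 × R$24.04 = R$2,974,228.80.
EBIT = R$2,974,228.80 − R$1,097,300 = R$1,876,928.80.
So DOL = total CM / EBIT = R$2,974,228.80 / R$1,876,928.80 = 1.5846.

1.58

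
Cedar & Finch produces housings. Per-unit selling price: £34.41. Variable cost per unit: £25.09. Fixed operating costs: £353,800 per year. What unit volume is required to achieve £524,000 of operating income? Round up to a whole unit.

94,185 housings

Each unit contributes £34.41 − £25.09 = £9.32.
Need Q such that Q × £9.32 − £353,800 = £524,000, i.e. Q = £877,800 / £9.32 = 94,184.55 → 94,185.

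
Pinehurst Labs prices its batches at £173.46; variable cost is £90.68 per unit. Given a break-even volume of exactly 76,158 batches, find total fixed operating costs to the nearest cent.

£6,304,359.24

Each unit contributes £173.46 − £90.68 = £82.78.
Since BE = FC / CM, FC = 76,158 × £82.78 = £6,304,359.24.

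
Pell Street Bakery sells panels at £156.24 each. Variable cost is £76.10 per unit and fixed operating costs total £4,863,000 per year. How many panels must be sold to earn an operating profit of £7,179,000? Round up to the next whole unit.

Each unit contributes £156.24 − £76.10 = £80.14.
Need Q such that Q × £80.14 − £4,863,000 = £7,179,000, i.e. Q = £12,042,000 / £80.14 = 150,262.04 → 150,263.

150,263 panels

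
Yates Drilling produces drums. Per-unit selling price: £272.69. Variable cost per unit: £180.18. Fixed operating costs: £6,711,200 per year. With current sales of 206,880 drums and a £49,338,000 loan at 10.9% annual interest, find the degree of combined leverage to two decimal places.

2.71

Contribution at this volume is 206,880 × £92.51 = £19,138,468.80.
EBIT = £19,138,468.80 − £6,711,200 = £12,427,268.80. Interest = £5,377,842.00, so EBIT − I = £7,049,426.80.
Degree of total leverage = total CM / (EBIT − interest) = £19,138,468.80 / £7,049,426.80 = 2.7149.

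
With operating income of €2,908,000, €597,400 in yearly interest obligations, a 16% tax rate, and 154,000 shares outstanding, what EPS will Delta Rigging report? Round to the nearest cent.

€12.60

Pre-tax income = €2,908,000 − €597,400.00 = €2,310,600.00.
After tax at 16%: net income = €2,310,600.00 × 0.84 = €1,940,904.00.
Per share: €1,940,904.00 / 154,000 shares = €12.60.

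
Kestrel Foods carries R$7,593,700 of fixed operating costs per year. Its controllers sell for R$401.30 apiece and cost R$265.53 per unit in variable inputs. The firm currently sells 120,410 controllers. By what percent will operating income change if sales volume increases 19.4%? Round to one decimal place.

+36.2%

Contribution at this volume is 120,410 × R$135.77 = R$16,348,065.70.
EBIT = R$16,348,065.70 − R$7,593,700 = R$8,754,365.70.
Degree of operating leverage = R$16,348,065.70 / R$8,754,365.70 = 1.8674.
%ΔEBIT = DOL × %ΔSales = 1.8674 × +19.4% = +36.2%.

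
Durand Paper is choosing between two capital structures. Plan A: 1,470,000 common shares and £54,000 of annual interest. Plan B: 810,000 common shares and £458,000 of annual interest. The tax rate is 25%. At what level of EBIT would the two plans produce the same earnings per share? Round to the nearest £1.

£953,818

Set EPS_A = EPS_B: (EBIT − £54,000)(1 − 0.25) ÷ 1,470,000 = (EBIT − £458,000)(1 − 0.25) ÷ 810,000.
Cancelling (1 − t) and cross-multiplying: 810,000·(EBIT − 54,000) = 1,470,000·(EBIT − 458,000).
Solving, EBIT = (458,000·1,470,000 − 54,000·810,000) / (1,470,000 − 810,000) = 629,520,000,000 / 660,000 = 953,818.18.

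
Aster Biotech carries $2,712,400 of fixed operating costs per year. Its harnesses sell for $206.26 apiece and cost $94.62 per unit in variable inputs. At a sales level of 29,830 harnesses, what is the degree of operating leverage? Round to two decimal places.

5.39

Total contribution margin = 29,830 × $111.64 = $3,330,221.20.
Operating income = contribution − fixed costs = $3,330,221.20 − $2,712,400 = $617,821.20.
So DOL = total CM / EBIT = $3,330,221.20 / $617,821.20 = 5.3903.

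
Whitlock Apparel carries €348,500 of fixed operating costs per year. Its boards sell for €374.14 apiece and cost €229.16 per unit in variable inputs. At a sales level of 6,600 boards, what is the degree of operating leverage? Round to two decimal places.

1.57

Total contribution margin = 6,600 × €144.98 = €956,868.00.
Subtracting fixed costs: EBIT = €956,868.00 − €348,500 = €608,368.00.
DOL = contribution ÷ EBIT = €956,868.00 ÷ €608,368.00 = 1.5728.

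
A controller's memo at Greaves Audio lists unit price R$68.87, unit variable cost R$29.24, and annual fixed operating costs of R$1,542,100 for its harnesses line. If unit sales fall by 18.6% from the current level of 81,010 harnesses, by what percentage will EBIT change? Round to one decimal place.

-35.8%

Total contribution margin = 81,010 × R$39.63 = R$3,210,426.30.
Operating income = contribution − fixed costs = R$3,210,426.30 − R$1,542,100 = R$1,668,326.30.
So DOL = total CM / EBIT = R$3,210,426.30 / R$1,668,326.30 = 1.9243.
So EBIT moves 1.9243 × (-18.6%) = -35.8%.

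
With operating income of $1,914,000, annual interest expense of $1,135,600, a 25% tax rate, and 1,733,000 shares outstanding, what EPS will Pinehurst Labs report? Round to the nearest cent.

$0.34

Pre-tax income = $1,914,000 − $1,135,600.00 = $778,400.00.
Net income = $778,400.00 × (1 − 0.25) = $583,800.00.
Per share: $583,800.00 / 1,733,000 shares = $0.34.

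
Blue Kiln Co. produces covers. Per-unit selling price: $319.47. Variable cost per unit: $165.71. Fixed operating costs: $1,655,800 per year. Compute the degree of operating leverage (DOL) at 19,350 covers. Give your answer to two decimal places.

Contribution at this volume is 19,350 × $153.76 = $2,975,256.00.
EBIT = $2,975,256.00 − $1,655,800 = $1,319,456.00.
So DOL = total CM / EBIT = $2,975,256.00 / $1,319,456.00 = 2.2549.

2.25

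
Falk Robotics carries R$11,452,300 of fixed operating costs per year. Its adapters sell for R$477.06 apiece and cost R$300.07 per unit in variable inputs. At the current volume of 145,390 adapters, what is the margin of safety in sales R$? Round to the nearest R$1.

Contribution margin per unit = R$477.06 − R$300.07 = R$176.99. Break-even units = R$11,452,300 ÷ R$176.99 = 64,705.92; break-even revenue = 64,705.92 × R$477.06 = R$30,868,604.09.
Actual sales revenue = 145,390 × R$477.06 = R$69,359,753.40.
Margin of safety = R$69,359,753.40 − R$30,868,604.09 = R$38,491,149.

R$38,491,149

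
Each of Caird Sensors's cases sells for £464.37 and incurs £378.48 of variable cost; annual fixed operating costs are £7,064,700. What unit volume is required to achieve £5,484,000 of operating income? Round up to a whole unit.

146,102 cases

Unit CM = price − variable cost = £464.37 − £378.48 = £85.89.
Need Q such that Q × £85.89 − £7,064,700 = £5,484,000, i.e. Q = £12,548,700 / £85.89 = 146,101.99 → 146,102.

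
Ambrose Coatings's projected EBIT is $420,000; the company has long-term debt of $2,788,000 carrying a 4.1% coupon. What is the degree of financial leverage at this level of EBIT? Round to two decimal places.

Annual interest charges come to $114,308.00.
Degree of financial leverage = EBIT / (EBIT − interest) = $420,000 / $305,692.00 = 1.3739.

1.37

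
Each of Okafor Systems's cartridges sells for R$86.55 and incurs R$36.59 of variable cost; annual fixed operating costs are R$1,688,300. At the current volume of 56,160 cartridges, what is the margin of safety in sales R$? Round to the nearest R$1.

Each unit contributes R$86.55 − R$36.59 = R$49.96. Break-even units = R$1,688,300 ÷ R$49.96 = 33,793.03; break-even revenue = 33,793.03 × R$86.55 = R$2,924,787.13.
Current sales = 56,160 × R$86.55 = R$4,860,648.00.
Margin of safety = R$4,860,648.00 − R$2,924,787.13 = R$1,935,861.

R$1,935,861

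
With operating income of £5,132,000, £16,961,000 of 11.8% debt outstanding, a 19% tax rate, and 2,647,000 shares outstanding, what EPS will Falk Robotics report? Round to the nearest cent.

Interest = £2,001,398.00, so EBT = £5,132,000 − £2,001,398.00 = £3,130,602.00.
After tax at 19%: net income = £3,130,602.00 × 0.81 = £2,535,787.62.
Per share: £2,535,787.62 / 2,647,000 shares = £0.96.

£0.96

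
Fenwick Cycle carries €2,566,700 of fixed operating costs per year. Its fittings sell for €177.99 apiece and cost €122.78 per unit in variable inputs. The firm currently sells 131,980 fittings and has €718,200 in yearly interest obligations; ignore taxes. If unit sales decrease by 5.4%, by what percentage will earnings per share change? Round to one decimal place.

Contribution at this volume is 131,980 × €55.21 = €7,286,615.80.
Subtracting fixed costs: EBIT = €7,286,615.80 − €2,566,700 = €4,719,915.80.
Interest = €718,200.00, so EBIT − I = €4,001,715.80.
DCL = total CM / (EBIT − I) = €7,286,615.80 / €4,001,715.80 = 1.8209.
%ΔEPS = DCL × %ΔSales = 1.8209 × -5.4% = -9.8%.

-9.8%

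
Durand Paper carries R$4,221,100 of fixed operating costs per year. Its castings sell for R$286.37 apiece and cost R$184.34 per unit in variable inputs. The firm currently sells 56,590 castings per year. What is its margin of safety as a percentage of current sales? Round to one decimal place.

Contribution margin per unit = R$286.37 − R$184.34 = R$102.03. Break-even units = R$4,221,100 ÷ R$102.03 = 41,371.17; break-even revenue = 41,371.17 × R$286.37 = R$11,847,460.62.
Actual sales revenue = 56,590 × R$286.37 = R$16,205,678.30.
Margin of safety = (R$16,205,678.30 − R$11,847,460.62) ÷ R$16,205,678.30 = 26.9%.

26.9%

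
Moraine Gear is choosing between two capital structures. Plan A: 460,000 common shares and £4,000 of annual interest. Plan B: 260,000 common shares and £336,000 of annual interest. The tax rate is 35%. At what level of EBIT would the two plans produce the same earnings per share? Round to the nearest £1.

£767,600

Set EPS_A = EPS_B: (EBIT − £4,000)(1 − 0.35) ÷ 460,000 = (EBIT − £336,000)(1 − 0.35) ÷ 260,000.
Cancelling (1 − t) and cross-multiplying: 260,000·(EBIT − 4,000) = 460,000·(EBIT − 336,000).
EBIT × (460,000 − 260,000) = 336,000 × 460,000 − 4,000 × 260,000 = 153,520,000,000, so EBIT = 153,520,000,000 ÷ 200,000 = 767,600.00.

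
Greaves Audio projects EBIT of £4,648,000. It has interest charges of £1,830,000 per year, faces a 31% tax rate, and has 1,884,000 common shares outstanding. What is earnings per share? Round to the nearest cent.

£1.03

Interest = £1,830,000.00, so EBT = £4,648,000 − £1,830,000.00 = £2,818,000.00.
After tax at 31%: net income = £2,818,000.00 × 0.69 = £1,944,420.00.
EPS = £1,944,420.00 ÷ 1,884,000 = £1.03.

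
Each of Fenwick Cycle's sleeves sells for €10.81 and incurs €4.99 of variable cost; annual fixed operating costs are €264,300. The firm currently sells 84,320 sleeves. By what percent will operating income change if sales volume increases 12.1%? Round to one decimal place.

+26.2%

At 84,320 units, contribution = 84,320 × €5.82 = €490,742.40.
EBIT = €490,742.40 − €264,300 = €226,442.40.
DOL = contribution ÷ EBIT = €490,742.40 ÷ €226,442.40 = 2.1672.
So EBIT moves 2.1672 × (+12.1%) = +26.2%.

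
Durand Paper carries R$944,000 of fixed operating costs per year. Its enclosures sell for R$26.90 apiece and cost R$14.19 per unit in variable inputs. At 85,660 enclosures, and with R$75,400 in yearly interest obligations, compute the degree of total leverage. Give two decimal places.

15.70

At 85,660 units, contribution = 85,660 × R$12.71 = R$1,088,738.60.
Operating income = contribution − fixed costs = R$1,088,738.60 − R$944,000 = R$144,738.60. Interest = R$75,400.00.
DOL = R$1,088,738.60 ÷ R$144,738.60 = 7.5221; DFL = R$144,738.60 ÷ R$69,338.60 = 2.0874.
DCL = DOL × DFL = 7.5221 × 2.0874 = 15.7016.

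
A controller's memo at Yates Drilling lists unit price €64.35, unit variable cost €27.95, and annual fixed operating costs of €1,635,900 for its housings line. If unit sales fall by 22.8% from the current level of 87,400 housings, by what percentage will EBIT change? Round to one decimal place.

-46.9%

Total contribution margin = 87,400 × €36.40 = €3,181,360.00.
Operating income = contribution − fixed costs = €3,181,360.00 − €1,635,900 = €1,545,460.00.
So DOL = total CM / EBIT = €3,181,360.00 / €1,545,460.00 = 2.0585.
Operating income changes by 2.0585 × -22.8% = -46.9%.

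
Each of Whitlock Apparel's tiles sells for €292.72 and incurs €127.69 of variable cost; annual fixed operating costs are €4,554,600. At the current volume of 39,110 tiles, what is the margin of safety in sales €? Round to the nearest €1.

€3,369,612

Contribution margin per unit = €292.72 − €127.69 = €165.03. Break-even units = €4,554,600 ÷ €165.03 = 27,598.62; break-even revenue = 27,598.62 × €292.72 = €8,078,667.59.
Actual sales revenue = 39,110 × €292.72 = €11,448,279.20.
Margin of safety = €11,448,279.20 − €8,078,667.59 = €3,369,612.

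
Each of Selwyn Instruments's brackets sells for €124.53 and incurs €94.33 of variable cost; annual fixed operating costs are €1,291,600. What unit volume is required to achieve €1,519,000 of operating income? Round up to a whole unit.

93,067 brackets

Contribution margin per unit = €124.53 − €94.33 = €30.20.
Required volume = (fixed costs + target profit) ÷ CM = (€1,291,600 + €1,519,000) ÷ €30.20 = 93,066.23, so 93,067 brackets.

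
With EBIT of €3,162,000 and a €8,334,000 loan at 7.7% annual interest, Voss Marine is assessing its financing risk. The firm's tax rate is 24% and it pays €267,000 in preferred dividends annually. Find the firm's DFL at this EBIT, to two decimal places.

1.46

Annual interest charges come to €641,718.00.
Preferred dividends grossed up pre-tax: €267,000 / (1 − 0.24) = €351,315.79.
DFL = EBIT ÷ [EBIT − I − D_p/(1−t)] = €3,162,000 ÷ [€3,162,000 − €641,718.00 − €351,315.79] = €3,162,000 ÷ €2,168,966.21 = 1.4578.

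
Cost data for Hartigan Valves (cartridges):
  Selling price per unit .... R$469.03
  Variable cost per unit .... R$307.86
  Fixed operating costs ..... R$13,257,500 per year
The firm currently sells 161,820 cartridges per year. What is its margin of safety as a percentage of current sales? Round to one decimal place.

49.2%

Each unit contributes R$469.03 − R$307.86 = R$161.17. Break-even units = R$13,257,500 ÷ R$161.17 = 82,257.86; break-even revenue = 82,257.86 × R$469.03 = R$38,581,406.12.
Actual sales revenue = 161,820 × R$469.03 = R$75,898,434.60.
Margin of safety = (R$75,898,434.60 − R$38,581,406.12) ÷ R$75,898,434.60 = 49.2%.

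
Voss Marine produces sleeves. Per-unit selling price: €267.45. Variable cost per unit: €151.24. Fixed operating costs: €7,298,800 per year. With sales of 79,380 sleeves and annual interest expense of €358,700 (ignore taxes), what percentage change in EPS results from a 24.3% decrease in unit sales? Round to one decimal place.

-143.0%

Contribution at this volume is 79,380 × €116.21 = €9,224,749.80.
EBIT = €9,224,749.80 − €7,298,800 = €1,925,949.80.
After interest of €358,700.00, pre-tax earnings = €1,567,249.80.
Degree of combined leverage = contribution ÷ (EBIT − I) = €9,224,749.80 ÷ €1,567,249.80 = 5.8859.
EPS therefore changes by 5.8859 × (-24.3%) = -143.0%.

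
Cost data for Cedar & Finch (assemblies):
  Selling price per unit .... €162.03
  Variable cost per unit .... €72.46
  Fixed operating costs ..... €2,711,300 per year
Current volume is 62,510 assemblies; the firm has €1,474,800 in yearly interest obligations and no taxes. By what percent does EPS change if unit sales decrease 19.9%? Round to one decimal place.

-78.9%

Total contribution margin = 62,510 × €89.57 = €5,599,020.70.
Subtracting fixed costs: EBIT = €5,599,020.70 − €2,711,300 = €2,887,720.70.
After interest of €1,474,800.00, pre-tax earnings = €1,412,920.70.
Degree of combined leverage = contribution ÷ (EBIT − I) = €5,599,020.70 ÷ €1,412,920.70 = 3.9627.
%ΔEPS = DCL × %ΔSales = 3.9627 × -19.9% = -78.9%.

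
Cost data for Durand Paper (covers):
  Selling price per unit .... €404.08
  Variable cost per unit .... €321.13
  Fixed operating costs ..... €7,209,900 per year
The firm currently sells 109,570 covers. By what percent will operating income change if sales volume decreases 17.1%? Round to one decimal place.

Contribution at this volume is 109,570 × €82.95 = €9,088,831.50.
Operating income = contribution − fixed costs = €9,088,831.50 − €7,209,900 = €1,878,931.50.
So DOL = total CM / EBIT = €9,088,831.50 / €1,878,931.50 = 4.8372.
%ΔEBIT = DOL × %ΔSales = 4.8372 × -17.1% = -82.7%.

-82.7%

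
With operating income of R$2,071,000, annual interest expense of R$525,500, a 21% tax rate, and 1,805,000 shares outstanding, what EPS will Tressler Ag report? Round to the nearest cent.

R$0.68

Pre-tax income = R$2,071,000 − R$525,500.00 = R$1,545,500.00.
Net income = R$1,545,500.00 × (1 − 0.21) = R$1,220,945.00.
EPS = R$1,220,945.00 ÷ 1,805,000 = R$0.68.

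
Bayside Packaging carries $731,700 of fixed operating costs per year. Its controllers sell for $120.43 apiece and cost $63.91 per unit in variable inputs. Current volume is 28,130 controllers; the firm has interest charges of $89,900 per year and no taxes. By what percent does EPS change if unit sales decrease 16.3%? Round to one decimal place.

-33.7%

Total contribution margin = 28,130 × $56.52 = $1,589,907.60.
Subtracting fixed costs: EBIT = $1,589,907.60 − $731,700 = $858,207.60.
Interest = $89,900.00, so EBIT − I = $768,307.60.
Degree of combined leverage = contribution ÷ (EBIT − I) = $1,589,907.60 ÷ $768,307.60 = 2.0694.
EPS therefore changes by 2.0694 × (-16.3%) = -33.7%.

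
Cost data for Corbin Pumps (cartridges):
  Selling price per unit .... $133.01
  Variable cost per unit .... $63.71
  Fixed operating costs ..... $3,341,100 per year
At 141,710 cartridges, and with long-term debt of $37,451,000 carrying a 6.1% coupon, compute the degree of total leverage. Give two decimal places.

2.34

Total contribution margin = 141,710 × $69.30 = $9,820,503.00.
Operating income = contribution − fixed costs = $9,820,503.00 − $3,341,100 = $6,479,403.00. Interest = $2,284,511.00, so EBIT − I = $4,194,892.00.
Degree of total leverage = total CM / (EBIT − interest) = $9,820,503.00 / $4,194,892.00 = 2.3411.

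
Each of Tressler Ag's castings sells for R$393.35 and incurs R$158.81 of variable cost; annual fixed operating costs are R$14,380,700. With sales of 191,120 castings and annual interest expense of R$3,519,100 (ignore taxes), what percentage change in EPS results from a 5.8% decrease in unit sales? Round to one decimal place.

-9.7%

At 191,120 units, contribution = 191,120 × R$234.54 = R$44,825,284.80.
Subtracting fixed costs: EBIT = R$44,825,284.80 − R$14,380,700 = R$30,444,584.80.
Interest = R$3,519,100.00, so EBIT − I = R$26,925,484.80.
DCL = total CM / (EBIT − I) = R$44,825,284.80 / R$26,925,484.80 = 1.6648.
EPS therefore changes by 1.6648 × (-5.8%) = -9.7%.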